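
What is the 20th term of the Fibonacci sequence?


Sequence: 1, 1, 2, 3, 5, 8, 13, 21, 34, 55, 89, 144, 233, 377, 610, 987, 1597, 2584, 4181, 6765
F(20) = 6765


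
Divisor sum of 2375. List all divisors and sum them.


Divisors of 2375: 1, 5, 19, 25, 95, 125, 475, 2375
Sum = 1 + 5 + 19 + 25 + 95 + 125 + 475 + 2375 = 3120

σ(2375) = 3120


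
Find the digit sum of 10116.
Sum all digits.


1 + 0 + 1 + 1 + 6 = 9


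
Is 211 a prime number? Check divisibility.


Check divisors up to sqrt(211) = 14.5258
No divisors found.
211 is prime.

Yes, 211 is prime


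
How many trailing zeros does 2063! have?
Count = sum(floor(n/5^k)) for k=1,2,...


floor(2063/5) = 412
floor(2063/25) = 82
floor(2063/125) = 16
floor(2063/625) = 3
Total = 513

513 trailing zeros


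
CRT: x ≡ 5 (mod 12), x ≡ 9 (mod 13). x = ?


M = 12*13 = 156
M1 = M/12 = 13, M2 = M/13 = 12
M1^(-1) mod 12 = 1, M2^(-1) mod 13 = 12
x = 5*13*1 + 9*12*12 = 1361
1361 mod 156 = 113
Check: 113 mod 12 = 5 ✓, 113 mod 13 = 9 ✓

x ≡ 113 (mod 156)


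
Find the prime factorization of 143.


143 / 11 = 13
13 / 13 = 1
143 = 11 × 13


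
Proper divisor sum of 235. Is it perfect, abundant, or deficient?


Proper divisors: 1, 5, 47
Sum = 1 + 5 + 47 = 53
53 < 235 → deficient

s(235) = 53 (deficient)


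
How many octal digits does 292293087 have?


292293087 in base 8 = 2133004737
Number of digits = 10

10 digits (base 8)


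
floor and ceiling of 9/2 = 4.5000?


9/2 = 4.5000
floor = 4
ceil = 5

floor = 4, ceil = 5


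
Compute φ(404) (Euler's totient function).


404 = 2^2 × 101
Prime factors: 2, 101
φ(404) = 404 × (1-1/2) × (1-1/101)
= 404 × 1/2 × 100/101 = 200

φ(404) = 200


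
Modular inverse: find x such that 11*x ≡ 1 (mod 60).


Use the extended Euclidean algorithm on (60, 11); each row r = 60*s + 11*t:
r=60, s=1, t=0
r=11, s=0, t=1
q=5: r=5, s=1, t=-5   [60*(1) + 11*(-5) = 5]
q=2: r=1, s=-2, t=11   [60*(-2) + 11*(11) = 1]
q=5: r=0, s=11, t=-60   [60*(11) + 11*(-60) = 0]
GCD = 1 with t = 11, so 11*(11) ≡ 1 (mod 60)
Inverse = 11 mod 60 = 11
Check: 11 * 11 = 121 ≡ 1 (mod 60)

11^(-1) ≡ 11 (mod 60)


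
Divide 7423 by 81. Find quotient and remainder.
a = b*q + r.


7423 = 81 * 91 + 52
Check: 7371 + 52 = 7423

q = 91, r = 52


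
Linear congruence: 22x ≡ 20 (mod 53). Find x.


GCD(22, 53) = 1, unique solution
a^(-1) mod 53 = 41
x = 41 * 20 mod 53 = 25

x ≡ 25 (mod 53)


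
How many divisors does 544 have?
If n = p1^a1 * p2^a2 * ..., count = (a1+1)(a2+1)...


544 = 2^5 × 17^1
d(544) = (5+1) × (1+1) = 12

12 divisors


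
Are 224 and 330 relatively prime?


Euclidean algorithm:
330 = 1 * 224 + 106
224 = 2 * 106 + 12
106 = 8 * 12 + 10
12 = 1 * 10 + 2
10 = 5 * 2 + 0
GCD(224, 330) = 2

No, not coprime (GCD = 2)


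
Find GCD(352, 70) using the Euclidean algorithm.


352 = 5 * 70 + 2
70 = 35 * 2 + 0
GCD = 2


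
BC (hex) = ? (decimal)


BC (base 16) = 188 (decimal)
188 (decimal) = 188 (base 10)


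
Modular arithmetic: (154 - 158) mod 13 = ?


154 - 158 = -4
-4 mod 13 = 9


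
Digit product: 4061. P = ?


4 × 0 × 6 × 1 = 0


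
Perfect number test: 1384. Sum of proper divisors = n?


Proper divisors of 1384: 1, 2, 4, 8, 173, 346, 692
Sum = 1 + 2 + 4 + 8 + 173 + 346 + 692 = 1226

No, 1384 is not perfect (1226 ≠ 1384)


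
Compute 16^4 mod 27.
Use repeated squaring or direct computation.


16^1 mod 27 = 16
16^2 mod 27 = 13
16^3 mod 27 = 19
16^4 mod 27 = 7


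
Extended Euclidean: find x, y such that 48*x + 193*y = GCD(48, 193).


Tabular extended Euclidean (each row: r = 48*s + 193*t):
r=48, s=1, t=0
r=193, s=0, t=1
q=0: r=48, s=1, t=0   [48*(1) + 193*(0) = 48]
q=4: r=1, s=-4, t=1   [48*(-4) + 193*(1) = 1]
q=48: r=0, s=193, t=-48   [48*(193) + 193*(-48) = 0]
GCD = 1; from the row with r=1: x=-4, y=1
Check: 48*(-4) + 193*(1) = -192 + 193 = 1

GCD = 1, x = -4, y = 1


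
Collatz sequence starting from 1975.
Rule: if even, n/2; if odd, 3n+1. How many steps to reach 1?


1975 → 5926 → 2963 → 8890 → 4445 → 13336 → 6668 → 3334 → 1667 → 5002 → 2501 → 7504 → 3752 → 1876 → 938 → 469 → 1408 → 704 → 352 → 176 → 88 → 44 → 22 → 11 → 34 → 17 → 52 → 26 → 13 → 40 → 20 → 10 → 5 → 16 → 8 → 4 → 2 → 1
Total steps = 37

37 steps


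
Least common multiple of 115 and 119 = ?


GCD(115, 119) = 1
LCM = 115*119/1 = 13685/1 = 13685

LCM = 13685


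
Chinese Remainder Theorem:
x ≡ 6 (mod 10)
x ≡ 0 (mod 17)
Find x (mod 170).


M = 10*17 = 170
M1 = M/10 = 17, M2 = M/17 = 10
M1^(-1) mod 10 = 3, M2^(-1) mod 17 = 12
x = 6*17*3 + 0*10*12 = 306
306 mod 170 = 136
Check: 136 mod 10 = 6 ✓, 136 mod 17 = 0 ✓

x ≡ 136 (mod 170)


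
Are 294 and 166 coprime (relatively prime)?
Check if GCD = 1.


Euclidean algorithm:
294 = 1 * 166 + 128
166 = 1 * 128 + 38
128 = 3 * 38 + 14
38 = 2 * 14 + 10
14 = 1 * 10 + 4
10 = 2 * 4 + 2
4 = 2 * 2 + 0
GCD(294, 166) = 2

No, not coprime (GCD = 2)


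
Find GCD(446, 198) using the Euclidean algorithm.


446 = 2 * 198 + 50
198 = 3 * 50 + 48
50 = 1 * 48 + 2
48 = 24 * 2 + 0
GCD = 2


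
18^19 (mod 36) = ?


18^1 mod 36 = 18
18^2 mod 36 = 0
18^3 mod 36 = 0
18^4 mod 36 = 0
18^5 mod 36 = 0
18^6 mod 36 = 0
18^7 mod 36 = 0
18^8 mod 36 = 0
18^9 mod 36 = 0
18^10 mod 36 = 0
18^11 mod 36 = 0
18^12 mod 36 = 0
18^13 mod 36 = 0
18^14 mod 36 = 0
18^15 mod 36 = 0
18^16 mod 36 = 0
18^17 mod 36 = 0
18^18 mod 36 = 0
18^19 mod 36 = 0


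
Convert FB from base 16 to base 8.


FB (base 16) = 251 (decimal)
251 (decimal) = 373 (base 8)


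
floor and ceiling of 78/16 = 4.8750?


78/16 = 4.8750
floor = 4
ceil = 5

floor = 4, ceil = 5


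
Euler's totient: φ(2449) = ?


2449 = 31 × 79
Prime factors: 31, 79
φ(2449) = 2449 × (1-1/31) × (1-1/79)
= 2449 × 30/31 × 78/79 = 2340

φ(2449) = 2340


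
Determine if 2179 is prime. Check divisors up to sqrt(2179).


Check divisors up to sqrt(2179) = 46.6798
No divisors found.
2179 is prime.

Yes, 2179 is prime


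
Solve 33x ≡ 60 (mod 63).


GCD(33, 63) = 3 divides 60
Divide: 11x ≡ 20 (mod 21)
x ≡ 19 (mod 21)


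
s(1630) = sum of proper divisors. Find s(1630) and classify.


Proper divisors: 1, 2, 5, 10, 163, 326, 815
Sum = 1 + 2 + 5 + 10 + 163 + 326 + 815 = 1322
1322 < 1630 → deficient

s(1630) = 1322 (deficient)


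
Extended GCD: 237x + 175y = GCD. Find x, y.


Tabular extended Euclidean (each row: r = 237*s + 175*t):
r=237, s=1, t=0
r=175, s=0, t=1
q=1: r=62, s=1, t=-1   [237*(1) + 175*(-1) = 62]
q=2: r=51, s=-2, t=3   [237*(-2) + 175*(3) = 51]
q=1: r=11, s=3, t=-4   [237*(3) + 175*(-4) = 11]
q=4: r=7, s=-14, t=19   [237*(-14) + 175*(19) = 7]
q=1: r=4, s=17, t=-23   [237*(17) + 175*(-23) = 4]
q=1: r=3, s=-31, t=42   [237*(-31) + 175*(42) = 3]
q=1: r=1, s=48, t=-65   [237*(48) + 175*(-65) = 1]
q=3: r=0, s=-175, t=237   [237*(-175) + 175*(237) = 0]
GCD = 1; from the row with r=1: x=48, y=-65
Check: 237*(48) + 175*(-65) = 11376 - 11375 = 1

GCD = 1, x = 48, y = -65


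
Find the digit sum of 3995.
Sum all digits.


3 + 9 + 9 + 5 = 26


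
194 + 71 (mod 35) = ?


194 + 71 = 265
265 mod 35 = 20


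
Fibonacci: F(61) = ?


Sequence: 1, 1, 2, 3, 5, 8, 13, 21, 34, 55, 89, 144, 233, 377, 610, 987, 1597, 2584, 4181, 6765, 10946, 17711, 28657, 46368, 75025, 121393, 196418, 317811, 514229, 832040, 1346269, 2178309, 3524578, 5702887, 9227465, 14930352, 24157817, 39088169, 63245986, 102334155, 165580141, 267914296, 433494437, 701408733, 1134903170, 1836311903, 2971215073, 4807526976, 7778742049, 12586269025, 20365011074, 32951280099, 53316291173, 86267571272, 139583862445, 225851433717, 365435296162, 591286729879, 956722026041, 1548008755920, 2504730781961
F(61) = 2504730781961


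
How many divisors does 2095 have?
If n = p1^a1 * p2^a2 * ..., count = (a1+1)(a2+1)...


2095 = 5^1 × 419^1
d(2095) = (1+1) × (1+1) = 4

4 divisors


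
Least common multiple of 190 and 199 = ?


GCD(190, 199) = 1
LCM = 190*199/1 = 37810/1 = 37810

LCM = 37810


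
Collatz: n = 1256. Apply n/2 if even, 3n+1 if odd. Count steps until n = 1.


1256 → 628 → 314 → 157 → 472 → 236 → 118 → 59 → 178 → 89 → 268 → 134 → 67 → 202 → 101 → 304 → 152 → 76 → 38 → 19 → 58 → 29 → 88 → 44 → 22 → 11 → 34 → 17 → 52 → 26 → 13 → 40 → 20 → 10 → 5 → 16 → 8 → 4 → 2 → 1
Total steps = 39

39 steps


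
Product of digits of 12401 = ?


1 × 2 × 4 × 0 × 1 = 0


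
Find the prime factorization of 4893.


4893 / 3 = 1631
1631 / 7 = 233
233 / 233 = 1
4893 = 3 × 7 × 233


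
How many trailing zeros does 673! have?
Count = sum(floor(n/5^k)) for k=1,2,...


floor(673/5) = 134
floor(673/25) = 26
floor(673/125) = 5
floor(673/625) = 1
Total = 166

166 trailing zeros


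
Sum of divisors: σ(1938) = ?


Divisors of 1938: 1, 2, 3, 6, 17, 19, 34, 38, 51, 57, 102, 114, 323, 646, 969, 1938
Sum = 1 + 2 + 3 + 6 + 17 + 19 + 34 + 38 + 51 + 57 + 102 + 114 + 323 + 646 + 969 + 1938 = 4320

σ(1938) = 4320


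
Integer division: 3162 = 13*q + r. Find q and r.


3162 = 13 * 243 + 3
Check: 3159 + 3 = 3162

q = 243, r = 3


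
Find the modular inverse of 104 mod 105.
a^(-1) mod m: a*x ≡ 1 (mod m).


Use the extended Euclidean algorithm on (105, 104); each row r = 105*s + 104*t:
r=105, s=1, t=0
r=104, s=0, t=1
q=1: r=1, s=1, t=-1   [105*(1) + 104*(-1) = 1]
q=104: r=0, s=-104, t=105   [105*(-104) + 104*(105) = 0]
GCD = 1 with t = -1, so 104*(-1) ≡ 1 (mod 105)
Inverse = -1 mod 105 = 104
Check: 104 * 104 = 10816 ≡ 1 (mod 105)

104^(-1) ≡ 104 (mod 105)


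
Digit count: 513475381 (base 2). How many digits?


513475381 in base 2 = 11110100110110000001100110101
Number of digits = 29

29 digits (base 2)


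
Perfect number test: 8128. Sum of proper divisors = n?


Proper divisors of 8128: 1, 2, 4, 8, 16, 32, 64, 127, 254, 508, 1016, 2032, 4064
Sum = 1 + 2 + 4 + 8 + 16 + 32 + 64 + 127 + 254 + 508 + 1016 + 2032 + 4064 = 8128

Yes, 8128 is perfect (8128 = 8128)


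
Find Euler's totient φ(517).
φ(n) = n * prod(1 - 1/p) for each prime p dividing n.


517 = 11 × 47
Prime factors: 11, 47
φ(517) = 517 × (1-1/11) × (1-1/47)
= 517 × 10/11 × 46/47 = 460

φ(517) = 460


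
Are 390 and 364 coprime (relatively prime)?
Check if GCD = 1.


Euclidean algorithm:
390 = 1 * 364 + 26
364 = 14 * 26 + 0
GCD(390, 364) = 26

No, not coprime (GCD = 26)


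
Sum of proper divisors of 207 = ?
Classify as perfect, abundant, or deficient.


Proper divisors: 1, 3, 9, 23, 69
Sum = 1 + 3 + 9 + 23 + 69 = 105
105 < 207 → deficient

s(207) = 105 (deficient)


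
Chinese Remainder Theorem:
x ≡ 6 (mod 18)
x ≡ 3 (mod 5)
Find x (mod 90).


M = 18*5 = 90
M1 = M/18 = 5, M2 = M/5 = 18
M1^(-1) mod 18 = 11, M2^(-1) mod 5 = 2
x = 6*5*11 + 3*18*2 = 438
438 mod 90 = 78
Check: 78 mod 18 = 6 ✓, 78 mod 5 = 3 ✓

x ≡ 78 (mod 90)


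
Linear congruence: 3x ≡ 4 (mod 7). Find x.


GCD(3, 7) = 1, unique solution
a^(-1) mod 7 = 5
x = 5 * 4 mod 7 = 6

x ≡ 6 (mod 7)


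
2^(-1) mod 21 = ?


Use the extended Euclidean algorithm on (21, 2); each row r = 21*s + 2*t:
r=21, s=1, t=0
r=2, s=0, t=1
q=10: r=1, s=1, t=-10   [21*(1) + 2*(-10) = 1]
q=2: r=0, s=-2, t=21   [21*(-2) + 2*(21) = 0]
GCD = 1 with t = -10, so 2*(-10) ≡ 1 (mod 21)
Inverse = -10 mod 21 = 11
Check: 2 * 11 = 22 ≡ 1 (mod 21)

2^(-1) ≡ 11 (mod 21)


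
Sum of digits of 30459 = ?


3 + 0 + 4 + 5 + 9 = 21


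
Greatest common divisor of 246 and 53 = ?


246 = 4 * 53 + 34
53 = 1 * 34 + 19
34 = 1 * 19 + 15
19 = 1 * 15 + 4
15 = 3 * 4 + 3
4 = 1 * 3 + 1
3 = 3 * 1 + 0
GCD = 1


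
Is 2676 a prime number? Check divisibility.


2676 / 2 = 1338 (exact division)
2676 is NOT prime.

No, 2676 is not prime


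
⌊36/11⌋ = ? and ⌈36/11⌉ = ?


36/11 = 3.2727
floor = 3
ceil = 4

floor = 3, ceil = 4


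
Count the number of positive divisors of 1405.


1405 = 5^1 × 281^1
d(1405) = (1+1) × (1+1) = 4

4 divisors


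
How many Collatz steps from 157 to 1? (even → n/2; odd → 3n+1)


157 → 472 → 236 → 118 → 59 → 178 → 89 → 268 → 134 → 67 → 202 → 101 → 304 → 152 → 76 → 38 → 19 → 58 → 29 → 88 → 44 → 22 → 11 → 34 → 17 → 52 → 26 → 13 → 40 → 20 → 10 → 5 → 16 → 8 → 4 → 2 → 1
Total steps = 36

36 steps


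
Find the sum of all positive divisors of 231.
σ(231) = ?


Divisors of 231: 1, 3, 7, 11, 21, 33, 77, 231
Sum = 1 + 3 + 7 + 11 + 21 + 33 + 77 + 231 = 384

σ(231) = 384


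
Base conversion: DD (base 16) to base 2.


DD (base 16) = 221 (decimal)
221 (decimal) = 11011101 (base 2)


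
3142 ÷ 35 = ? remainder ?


3142 = 35 * 89 + 27
Check: 3115 + 27 = 3142

q = 89, r = 27


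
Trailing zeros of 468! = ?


floor(468/5) = 93
floor(468/25) = 18
floor(468/125) = 3
Total = 114

114 trailing zeros


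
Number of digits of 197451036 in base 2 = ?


197451036 in base 2 = 1011110001001101110100011100
Number of digits = 28

28 digits (base 2)


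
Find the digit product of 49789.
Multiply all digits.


4 × 9 × 7 × 8 × 9 = 18144


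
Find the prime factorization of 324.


324 / 2 = 162
162 / 2 = 81
81 / 3 = 27
27 / 3 = 9
9 / 3 = 3
3 / 3 = 1
324 = 2^2 × 3^4


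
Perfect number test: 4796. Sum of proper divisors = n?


Proper divisors of 4796: 1, 2, 4, 11, 22, 44, 109, 218, 436, 1199, 2398
Sum = 1 + 2 + 4 + 11 + 22 + 44 + 109 + 218 + 436 + 1199 + 2398 = 4444

No, 4796 is not perfect (4444 ≠ 4796)


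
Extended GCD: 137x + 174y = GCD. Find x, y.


Tabular extended Euclidean (each row: r = 137*s + 174*t):
r=137, s=1, t=0
r=174, s=0, t=1
q=0: r=137, s=1, t=0   [137*(1) + 174*(0) = 137]
q=1: r=37, s=-1, t=1   [137*(-1) + 174*(1) = 37]
q=3: r=26, s=4, t=-3   [137*(4) + 174*(-3) = 26]
q=1: r=11, s=-5, t=4   [137*(-5) + 174*(4) = 11]
q=2: r=4, s=14, t=-11   [137*(14) + 174*(-11) = 4]
q=2: r=3, s=-33, t=26   [137*(-33) + 174*(26) = 3]
q=1: r=1, s=47, t=-37   [137*(47) + 174*(-37) = 1]
q=3: r=0, s=-174, t=137   [137*(-174) + 174*(137) = 0]
GCD = 1; from the row with r=1: x=47, y=-37
Check: 137*(47) + 174*(-37) = 6439 - 6438 = 1

GCD = 1, x = 47, y = -37


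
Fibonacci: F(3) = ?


Sequence: 1, 1, 2
F(3) = 2


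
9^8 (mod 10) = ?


9^1 mod 10 = 9
9^2 mod 10 = 1
9^3 mod 10 = 9
9^4 mod 10 = 1
9^5 mod 10 = 9
9^6 mod 10 = 1
9^7 mod 10 = 9
9^8 mod 10 = 1


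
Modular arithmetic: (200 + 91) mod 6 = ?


200 + 91 = 291
291 mod 6 = 3


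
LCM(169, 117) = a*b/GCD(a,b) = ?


GCD(169, 117) = 13
LCM = 169*117/13 = 19773/13 = 1521

LCM = 1521


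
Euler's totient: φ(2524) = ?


2524 = 2^2 × 631
Prime factors: 2, 631
φ(2524) = 2524 × (1-1/2) × (1-1/631)
= 2524 × 1/2 × 630/631 = 1260

φ(2524) = 1260


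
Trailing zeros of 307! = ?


floor(307/5) = 61
floor(307/25) = 12
floor(307/125) = 2
Total = 75

75 trailing zeros


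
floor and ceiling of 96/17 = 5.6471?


96/17 = 5.6471
floor = 5
ceil = 6

floor = 5, ceil = 6


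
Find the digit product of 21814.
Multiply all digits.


2 × 1 × 8 × 1 × 4 = 64


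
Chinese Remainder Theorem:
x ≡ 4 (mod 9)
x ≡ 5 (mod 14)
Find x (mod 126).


M = 9*14 = 126
M1 = M/9 = 14, M2 = M/14 = 9
M1^(-1) mod 9 = 2, M2^(-1) mod 14 = 11
x = 4*14*2 + 5*9*11 = 607
607 mod 126 = 103
Check: 103 mod 9 = 4 ✓, 103 mod 14 = 5 ✓

x ≡ 103 (mod 126)


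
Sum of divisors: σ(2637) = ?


Divisors of 2637: 1, 3, 9, 293, 879, 2637
Sum = 1 + 3 + 9 + 293 + 879 + 2637 = 3822

σ(2637) = 3822


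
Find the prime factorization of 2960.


2960 / 2 = 1480
1480 / 2 = 740
740 / 2 = 370
370 / 2 = 185
185 / 5 = 37
37 / 37 = 1
2960 = 2^4 × 5 × 37


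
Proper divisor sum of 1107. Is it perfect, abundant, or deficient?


Proper divisors: 1, 3, 9, 27, 41, 123, 369
Sum = 1 + 3 + 9 + 27 + 41 + 123 + 369 = 573
573 < 1107 → deficient

s(1107) = 573 (deficient)


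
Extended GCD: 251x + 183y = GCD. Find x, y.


Tabular extended Euclidean (each row: r = 251*s + 183*t):
r=251, s=1, t=0
r=183, s=0, t=1
q=1: r=68, s=1, t=-1   [251*(1) + 183*(-1) = 68]
q=2: r=47, s=-2, t=3   [251*(-2) + 183*(3) = 47]
q=1: r=21, s=3, t=-4   [251*(3) + 183*(-4) = 21]
q=2: r=5, s=-8, t=11   [251*(-8) + 183*(11) = 5]
q=4: r=1, s=35, t=-48   [251*(35) + 183*(-48) = 1]
q=5: r=0, s=-183, t=251   [251*(-183) + 183*(251) = 0]
GCD = 1; from the row with r=1: x=35, y=-48
Check: 251*(35) + 183*(-48) = 8785 - 8784 = 1

GCD = 1, x = 35, y = -48


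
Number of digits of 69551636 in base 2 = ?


69551636 in base 2 = 100001001010100011000010100
Number of digits = 27

27 digits (base 2)


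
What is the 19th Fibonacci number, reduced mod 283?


F(k) mod 283 for k=1..19:
1, 1, 2, 3, 5, 8, 13, 21, 34, 55, 89, 144, 233, 94, 44, 138, 182, 37, 219
F(19) mod 283 = 219


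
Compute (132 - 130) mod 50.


132 - 130 = 2
2 mod 50 = 2


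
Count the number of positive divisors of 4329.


4329 = 3^2 × 13^1 × 37^1
d(4329) = (2+1) × (1+1) × (1+1) = 12

12 divisors


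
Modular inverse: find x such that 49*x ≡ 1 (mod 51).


Use the extended Euclidean algorithm on (51, 49); each row r = 51*s + 49*t:
r=51, s=1, t=0
r=49, s=0, t=1
q=1: r=2, s=1, t=-1   [51*(1) + 49*(-1) = 2]
q=24: r=1, s=-24, t=25   [51*(-24) + 49*(25) = 1]
q=2: r=0, s=49, t=-51   [51*(49) + 49*(-51) = 0]
GCD = 1 with t = 25, so 49*(25) ≡ 1 (mod 51)
Inverse = 25 mod 51 = 25
Check: 49 * 25 = 1225 ≡ 1 (mod 51)

49^(-1) ≡ 25 (mod 51)


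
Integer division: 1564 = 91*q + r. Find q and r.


1564 = 91 * 17 + 17
Check: 1547 + 17 = 1564

q = 17, r = 17


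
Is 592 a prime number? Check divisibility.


592 / 2 = 296 (exact division)
592 is NOT prime.

No, 592 is not prime


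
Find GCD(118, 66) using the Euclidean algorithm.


118 = 1 * 66 + 52
66 = 1 * 52 + 14
52 = 3 * 14 + 10
14 = 1 * 10 + 4
10 = 2 * 4 + 2
4 = 2 * 2 + 0
GCD = 2


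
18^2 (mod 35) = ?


18^1 mod 35 = 18
18^2 mod 35 = 9


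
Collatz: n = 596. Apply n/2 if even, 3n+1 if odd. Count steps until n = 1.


596 → 298 → 149 → 448 → 224 → 112 → 56 → 28 → 14 → 7 → 22 → 11 → 34 → 17 → 52 → 26 → 13 → 40 → 20 → 10 → 5 → 16 → 8 → 4 → 2 → 1
Total steps = 25

25 steps


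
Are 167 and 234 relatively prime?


Euclidean algorithm:
234 = 1 * 167 + 67
167 = 2 * 67 + 33
67 = 2 * 33 + 1
33 = 33 * 1 + 0
GCD(167, 234) = 1

Yes, coprime (GCD = 1)


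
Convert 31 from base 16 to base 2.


31 (base 16) = 49 (decimal)
49 (decimal) = 110001 (base 2)


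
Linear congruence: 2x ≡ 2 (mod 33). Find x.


GCD(2, 33) = 1, unique solution
a^(-1) mod 33 = 17
x = 17 * 2 mod 33 = 1

x ≡ 1 (mod 33)


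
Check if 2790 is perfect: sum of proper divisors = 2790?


Proper divisors of 2790: 1, 2, 3, 5, 6, 9, 10, 15, 18, 30, 31, 45, 62, 90, 93, 155, 186, 279, 310, 465, 558, 930, 1395
Sum = 1 + 2 + 3 + 5 + 6 + 9 + 10 + 15 + 18 + 30 + 31 + 45 + 62 + 90 + 93 + 155 + 186 + 279 + 310 + 465 + 558 + 930 + 1395 = 4698

No, 2790 is not perfect (4698 ≠ 2790)


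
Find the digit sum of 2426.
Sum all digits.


2 + 4 + 2 + 6 = 14


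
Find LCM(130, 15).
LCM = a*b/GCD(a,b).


GCD(130, 15) = 5
LCM = 130*15/5 = 1950/5 = 390

LCM = 390


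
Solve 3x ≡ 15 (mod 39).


GCD(3, 39) = 3 divides 15
Divide: 1x ≡ 5 (mod 13)
x ≡ 5 (mod 13)


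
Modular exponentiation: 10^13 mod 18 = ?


10^1 mod 18 = 10
10^2 mod 18 = 10
10^3 mod 18 = 10
10^4 mod 18 = 10
10^5 mod 18 = 10
10^6 mod 18 = 10
10^7 mod 18 = 10
10^8 mod 18 = 10
10^9 mod 18 = 10
10^10 mod 18 = 10
10^11 mod 18 = 10
10^12 mod 18 = 10
10^13 mod 18 = 10


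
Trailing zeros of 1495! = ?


floor(1495/5) = 299
floor(1495/25) = 59
floor(1495/125) = 11
floor(1495/625) = 2
Total = 371

371 trailing zeros


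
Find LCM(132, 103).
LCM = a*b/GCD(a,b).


GCD(132, 103) = 1
LCM = 132*103/1 = 13596/1 = 13596

LCM = 13596


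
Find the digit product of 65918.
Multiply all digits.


6 × 5 × 9 × 1 × 8 = 2160


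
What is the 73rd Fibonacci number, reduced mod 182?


F(k) mod 182 for k=1..73:
1, 1, 2, 3, 5, 8, 13, 21, 34, 55, 89, 144, 51, 13, 64, 77, 141, 36, 177, 31, 26, 57, 83, 140, 41, 181, 40, 39, 79, 118, 15, 133, 148, 99, 65, 164, 47, 29, 76, 105, 181, 104, 103, 25, 128, 153, 99, 70, 169, 57, 44, 101, 145, 64, 27, 91, 118, 27, 145, 172, 135, 125, 78, 21, 99, 120, 37, 157, 12, 169, 181, 168, 167
F(73) mod 182 = 167


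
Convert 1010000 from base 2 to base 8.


1010000 (base 2) = 80 (decimal)
80 (decimal) = 120 (base 8)


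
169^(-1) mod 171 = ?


Use the extended Euclidean algorithm on (171, 169); each row r = 171*s + 169*t:
r=171, s=1, t=0
r=169, s=0, t=1
q=1: r=2, s=1, t=-1   [171*(1) + 169*(-1) = 2]
q=84: r=1, s=-84, t=85   [171*(-84) + 169*(85) = 1]
q=2: r=0, s=169, t=-171   [171*(169) + 169*(-171) = 0]
GCD = 1 with t = 85, so 169*(85) ≡ 1 (mod 171)
Inverse = 85 mod 171 = 85
Check: 169 * 85 = 14365 ≡ 1 (mod 171)

169^(-1) ≡ 85 (mod 171)


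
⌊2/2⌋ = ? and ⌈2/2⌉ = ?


2/2 = 1.0000
floor = 1
ceil = 1

floor = 1, ceil = 1


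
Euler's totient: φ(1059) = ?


1059 = 3 × 353
Prime factors: 3, 353
φ(1059) = 1059 × (1-1/3) × (1-1/353)
= 1059 × 2/3 × 352/353 = 704

φ(1059) = 704


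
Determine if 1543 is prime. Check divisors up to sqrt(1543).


Check divisors up to sqrt(1543) = 39.2810
No divisors found.
1543 is prime.

Yes, 1543 is prime


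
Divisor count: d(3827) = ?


3827 = 43^1 × 89^1
d(3827) = (1+1) × (1+1) = 4

4 divisors


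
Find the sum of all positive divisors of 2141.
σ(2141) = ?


Divisors of 2141: 1, 2141
Sum = 1 + 2141 = 2142

σ(2141) = 2142


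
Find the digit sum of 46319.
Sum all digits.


4 + 6 + 3 + 1 + 9 = 23


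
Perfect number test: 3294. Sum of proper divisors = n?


Proper divisors of 3294: 1, 2, 3, 6, 9, 18, 27, 54, 61, 122, 183, 366, 549, 1098, 1647
Sum = 1 + 2 + 3 + 6 + 9 + 18 + 27 + 54 + 61 + 122 + 183 + 366 + 549 + 1098 + 1647 = 4146

No, 3294 is not perfect (4146 ≠ 3294)


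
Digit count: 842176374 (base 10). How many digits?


842176374 has 9 digits in base 10
floor(log10(842176374)) + 1 = floor(8.9254) + 1 = 9

9 digits (base 10)


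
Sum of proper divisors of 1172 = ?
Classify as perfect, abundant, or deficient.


Proper divisors: 1, 2, 4, 293, 586
Sum = 1 + 2 + 4 + 293 + 586 = 886
886 < 1172 → deficient

s(1172) = 886 (deficient)


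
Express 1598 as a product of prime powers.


1598 / 2 = 799
799 / 17 = 47
47 / 47 = 1
1598 = 2 × 17 × 47


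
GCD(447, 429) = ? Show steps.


447 = 1 * 429 + 18
429 = 23 * 18 + 15
18 = 1 * 15 + 3
15 = 5 * 3 + 0
GCD = 3


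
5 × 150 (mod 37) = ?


5 × 150 = 750
750 mod 37 = 10


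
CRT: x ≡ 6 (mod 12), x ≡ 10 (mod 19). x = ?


M = 12*19 = 228
M1 = M/12 = 19, M2 = M/19 = 12
M1^(-1) mod 12 = 7, M2^(-1) mod 19 = 8
x = 6*19*7 + 10*12*8 = 1758
1758 mod 228 = 162
Check: 162 mod 12 = 6 ✓, 162 mod 19 = 10 ✓

x ≡ 162 (mod 228)


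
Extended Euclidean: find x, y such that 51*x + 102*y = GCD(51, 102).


Tabular extended Euclidean (each row: r = 51*s + 102*t):
r=51, s=1, t=0
r=102, s=0, t=1
q=0: r=51, s=1, t=0   [51*(1) + 102*(0) = 51]
q=2: r=0, s=-2, t=1   [51*(-2) + 102*(1) = 0]
GCD = 51; from the row with r=51: x=1, y=0
Check: 51*(1) + 102*(0) = 51 + 0 = 51

GCD = 51, x = 1, y = 0


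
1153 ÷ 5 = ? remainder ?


1153 = 5 * 230 + 3
Check: 1150 + 3 = 1153

q = 230, r = 3


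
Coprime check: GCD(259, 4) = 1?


Euclidean algorithm:
259 = 64 * 4 + 3
4 = 1 * 3 + 1
3 = 3 * 1 + 0
GCD(259, 4) = 1

Yes, coprime (GCD = 1)


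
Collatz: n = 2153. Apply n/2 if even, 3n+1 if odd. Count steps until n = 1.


2153 → 6460 → 3230 → 1615 → 4846 → 2423 → 7270 → 3635 → 10906 → 5453 → 16360 → 8180 → 4090 → 2045 → 6136 → 3068 → 1534 → 767 → 2302 → 1151 → 3454 → 1727 → 5182 → 2591 → 7774 → 3887 → 11662 → 5831 → 17494 → 8747 → 26242 → 13121 → 39364 → 19682 → 9841 → 29524 → 14762 → 7381 → 22144 → 11072 → 5536 → 2768 → 1384 → 692 → 346 → 173 → 520 → 260 → 130 → 65 → 196 → 98 → 49 → 148 → 74 → 37 → 112 → 56 → 28 → 14 → 7 → 22 → 11 → 34 → 17 → 52 → 26 → 13 → 40 → 20 → 10 → 5 → 16 → 8 → 4 → 2 → 1
Total steps = 76

76 steps


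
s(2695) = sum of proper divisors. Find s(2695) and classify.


Proper divisors: 1, 5, 7, 11, 35, 49, 55, 77, 245, 385, 539
Sum = 1 + 5 + 7 + 11 + 35 + 49 + 55 + 77 + 245 + 385 + 539 = 1409
1409 < 2695 → deficient

s(2695) = 1409 (deficient)


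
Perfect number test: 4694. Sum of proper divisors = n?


Proper divisors of 4694: 1, 2, 2347
Sum = 1 + 2 + 2347 = 2350

No, 4694 is not perfect (2350 ≠ 4694)


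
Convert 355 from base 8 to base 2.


355 (base 8) = 237 (decimal)
237 (decimal) = 11101101 (base 2)


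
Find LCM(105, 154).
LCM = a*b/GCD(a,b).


GCD(105, 154) = 7
LCM = 105*154/7 = 16170/7 = 2310

LCM = 2310


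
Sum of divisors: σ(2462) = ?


Divisors of 2462: 1, 2, 1231, 2462
Sum = 1 + 2 + 1231 + 2462 = 3696

σ(2462) = 3696


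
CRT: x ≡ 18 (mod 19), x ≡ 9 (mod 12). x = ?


M = 19*12 = 228
M1 = M/19 = 12, M2 = M/12 = 19
M1^(-1) mod 19 = 8, M2^(-1) mod 12 = 7
x = 18*12*8 + 9*19*7 = 2925
2925 mod 228 = 189
Check: 189 mod 19 = 18 ✓, 189 mod 12 = 9 ✓

x ≡ 189 (mod 228)


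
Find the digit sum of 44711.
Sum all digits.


4 + 4 + 7 + 1 + 1 = 17


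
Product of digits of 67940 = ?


6 × 7 × 9 × 4 × 0 = 0


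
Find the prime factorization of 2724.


2724 / 2 = 1362
1362 / 2 = 681
681 / 3 = 227
227 / 227 = 1
2724 = 2^2 × 3 × 227


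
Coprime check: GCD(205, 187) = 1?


Euclidean algorithm:
205 = 1 * 187 + 18
187 = 10 * 18 + 7
18 = 2 * 7 + 4
7 = 1 * 4 + 3
4 = 1 * 3 + 1
3 = 3 * 1 + 0
GCD(205, 187) = 1

Yes, coprime (GCD = 1)


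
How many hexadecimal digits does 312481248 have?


312481248 in base 16 = 12A015E0
Number of digits = 8

8 digits (base 16)


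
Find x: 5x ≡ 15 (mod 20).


GCD(5, 20) = 5 divides 15
Divide: 1x ≡ 3 (mod 4)
x ≡ 3 (mod 4)


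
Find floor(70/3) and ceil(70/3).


70/3 = 23.3333
floor = 23
ceil = 24

floor = 23, ceil = 24


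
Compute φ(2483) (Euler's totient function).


2483 = 13 × 191
Prime factors: 13, 191
φ(2483) = 2483 × (1-1/13) × (1-1/191)
= 2483 × 12/13 × 190/191 = 2280

φ(2483) = 2280


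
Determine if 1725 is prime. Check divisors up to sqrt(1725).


1725 / 3 = 575 (exact division)
1725 is NOT prime.

No, 1725 is not prime


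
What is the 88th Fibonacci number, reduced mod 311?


F(k) mod 311 for k=1..88:
1, 1, 2, 3, 5, 8, 13, 21, 34, 55, 89, 144, 233, 66, 299, 54, 42, 96, 138, 234, 61, 295, 45, 29, 74, 103, 177, 280, 146, 115, 261, 65, 15, 80, 95, 175, 270, 134, 93, 227, 9, 236, 245, 170, 104, 274, 67, 30, 97, 127, 224, 40, 264, 304, 257, 250, 196, 135, 20, 155, 175, 19, 194, 213, 96, 309, 94, 92, 186, 278, 153, 120, 273, 82, 44, 126, 170, 296, 155, 140, 295, 124, 108, 232, 29, 261, 290, 240
F(88) mod 311 = 240


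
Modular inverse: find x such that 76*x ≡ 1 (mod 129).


Use the extended Euclidean algorithm on (129, 76); each row r = 129*s + 76*t:
r=129, s=1, t=0
r=76, s=0, t=1
q=1: r=53, s=1, t=-1   [129*(1) + 76*(-1) = 53]
q=1: r=23, s=-1, t=2   [129*(-1) + 76*(2) = 23]
q=2: r=7, s=3, t=-5   [129*(3) + 76*(-5) = 7]
q=3: r=2, s=-10, t=17   [129*(-10) + 76*(17) = 2]
q=3: r=1, s=33, t=-56   [129*(33) + 76*(-56) = 1]
q=2: r=0, s=-76, t=129   [129*(-76) + 76*(129) = 0]
GCD = 1 with t = -56, so 76*(-56) ≡ 1 (mod 129)
Inverse = -56 mod 129 = 73
Check: 76 * 73 = 5548 ≡ 1 (mod 129)

76^(-1) ≡ 73 (mod 129)


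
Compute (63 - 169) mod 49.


63 - 169 = -106
-106 mod 49 = 41


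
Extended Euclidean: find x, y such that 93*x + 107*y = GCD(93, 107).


Tabular extended Euclidean (each row: r = 93*s + 107*t):
r=93, s=1, t=0
r=107, s=0, t=1
q=0: r=93, s=1, t=0   [93*(1) + 107*(0) = 93]
q=1: r=14, s=-1, t=1   [93*(-1) + 107*(1) = 14]
q=6: r=9, s=7, t=-6   [93*(7) + 107*(-6) = 9]
q=1: r=5, s=-8, t=7   [93*(-8) + 107*(7) = 5]
q=1: r=4, s=15, t=-13   [93*(15) + 107*(-13) = 4]
q=1: r=1, s=-23, t=20   [93*(-23) + 107*(20) = 1]
q=4: r=0, s=107, t=-93   [93*(107) + 107*(-93) = 0]
GCD = 1; from the row with r=1: x=-23, y=20
Check: 93*(-23) + 107*(20) = -2139 + 2140 = 1

GCD = 1, x = -23, y = 20


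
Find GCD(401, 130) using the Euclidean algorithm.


401 = 3 * 130 + 11
130 = 11 * 11 + 9
11 = 1 * 9 + 2
9 = 4 * 2 + 1
2 = 2 * 1 + 0
GCD = 1


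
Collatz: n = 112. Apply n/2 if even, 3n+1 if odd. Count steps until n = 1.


112 → 56 → 28 → 14 → 7 → 22 → 11 → 34 → 17 → 52 → 26 → 13 → 40 → 20 → 10 → 5 → 16 → 8 → 4 → 2 → 1
Total steps = 20

20 steps


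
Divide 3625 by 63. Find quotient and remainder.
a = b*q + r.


3625 = 63 * 57 + 34
Check: 3591 + 34 = 3625

q = 57, r = 34


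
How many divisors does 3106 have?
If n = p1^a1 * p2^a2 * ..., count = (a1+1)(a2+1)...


3106 = 2^1 × 1553^1
d(3106) = (1+1) × (1+1) = 4

4 divisors


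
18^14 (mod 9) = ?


18^1 mod 9 = 0
18^2 mod 9 = 0
18^3 mod 9 = 0
18^4 mod 9 = 0
18^5 mod 9 = 0
18^6 mod 9 = 0
18^7 mod 9 = 0
18^8 mod 9 = 0
18^9 mod 9 = 0
18^10 mod 9 = 0
18^11 mod 9 = 0
18^12 mod 9 = 0
18^13 mod 9 = 0
18^14 mod 9 = 0


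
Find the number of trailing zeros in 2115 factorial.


floor(2115/5) = 423
floor(2115/25) = 84
floor(2115/125) = 16
floor(2115/625) = 3
Total = 526

526 trailing zeros


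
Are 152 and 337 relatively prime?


Euclidean algorithm:
337 = 2 * 152 + 33
152 = 4 * 33 + 20
33 = 1 * 20 + 13
20 = 1 * 13 + 7
13 = 1 * 7 + 6
7 = 1 * 6 + 1
6 = 6 * 1 + 0
GCD(152, 337) = 1

Yes, coprime (GCD = 1)


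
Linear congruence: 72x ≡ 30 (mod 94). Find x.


GCD(72, 94) = 2 divides 30
Divide: 36x ≡ 15 (mod 47)
x ≡ 20 (mod 47)


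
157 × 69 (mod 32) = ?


157 × 69 = 10833
10833 mod 32 = 17


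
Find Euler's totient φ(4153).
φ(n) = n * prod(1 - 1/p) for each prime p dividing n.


4153 = 4153
Prime factors: 4153
φ(4153) = 4153 × (1-1/4153)
= 4153 × 4152/4153 = 4152

φ(4153) = 4152


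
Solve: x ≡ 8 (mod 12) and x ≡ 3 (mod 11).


M = 12*11 = 132
M1 = M/12 = 11, M2 = M/11 = 12
M1^(-1) mod 12 = 11, M2^(-1) mod 11 = 1
x = 8*11*11 + 3*12*1 = 1004
1004 mod 132 = 80
Check: 80 mod 12 = 8 ✓, 80 mod 11 = 3 ✓

x ≡ 80 (mod 132)


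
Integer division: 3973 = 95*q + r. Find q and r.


3973 = 95 * 41 + 78
Check: 3895 + 78 = 3973

q = 41, r = 78


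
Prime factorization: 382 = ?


382 / 2 = 191
191 / 191 = 1
382 = 2 × 191


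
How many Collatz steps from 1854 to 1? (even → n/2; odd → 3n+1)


1854 → 927 → 2782 → 1391 → 4174 → 2087 → 6262 → 3131 → 9394 → 4697 → 14092 → 7046 → 3523 → 10570 → 5285 → 15856 → 7928 → 3964 → 1982 → 991 → 2974 → 1487 → 4462 → 2231 → 6694 → 3347 → 10042 → 5021 → 15064 → 7532 → 3766 → 1883 → 5650 → 2825 → 8476 → 4238 → 2119 → 6358 → 3179 → 9538 → 4769 → 14308 → 7154 → 3577 → 10732 → 5366 → 2683 → 8050 → 4025 → 12076 → 6038 → 3019 → 9058 → 4529 → 13588 → 6794 → 3397 → 10192 → 5096 → 2548 → 1274 → 637 → 1912 → 956 → 478 → 239 → 718 → 359 → 1078 → 539 → 1618 → 809 → 2428 → 1214 → 607 → 1822 → 911 → 2734 → 1367 → 4102 → 2051 → 6154 → 3077 → 9232 → 4616 → 2308 → 1154 → 577 → 1732 → 866 → 433 → 1300 → 650 → 325 → 976 → 488 → 244 → 122 → 61 → 184 → 92 → 46 → 23 → 70 → 35 → 106 → 53 → 160 → 80 → 40 → 20 → 10 → 5 → 16 → 8 → 4 → 2 → 1
Total steps = 117

117 steps


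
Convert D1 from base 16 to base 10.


D1 (base 16) = 209 (decimal)
209 (decimal) = 209 (base 10)


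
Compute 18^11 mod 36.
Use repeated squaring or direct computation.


18^1 mod 36 = 18
18^2 mod 36 = 0
18^3 mod 36 = 0
18^4 mod 36 = 0
18^5 mod 36 = 0
18^6 mod 36 = 0
18^7 mod 36 = 0
18^8 mod 36 = 0
18^9 mod 36 = 0
18^10 mod 36 = 0
18^11 mod 36 = 0


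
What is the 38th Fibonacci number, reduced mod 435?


F(k) mod 435 for k=1..38:
1, 1, 2, 3, 5, 8, 13, 21, 34, 55, 89, 144, 233, 377, 175, 117, 292, 409, 266, 240, 71, 311, 382, 258, 205, 28, 233, 261, 59, 320, 379, 264, 208, 37, 245, 282, 92, 374
F(38) mod 435 = 374


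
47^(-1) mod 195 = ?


Use the extended Euclidean algorithm on (195, 47); each row r = 195*s + 47*t:
r=195, s=1, t=0
r=47, s=0, t=1
q=4: r=7, s=1, t=-4   [195*(1) + 47*(-4) = 7]
q=6: r=5, s=-6, t=25   [195*(-6) + 47*(25) = 5]
q=1: r=2, s=7, t=-29   [195*(7) + 47*(-29) = 2]
q=2: r=1, s=-20, t=83   [195*(-20) + 47*(83) = 1]
q=2: r=0, s=47, t=-195   [195*(47) + 47*(-195) = 0]
GCD = 1 with t = 83, so 47*(83) ≡ 1 (mod 195)
Inverse = 83 mod 195 = 83
Check: 47 * 83 = 3901 ≡ 1 (mod 195)

47^(-1) ≡ 83 (mod 195)


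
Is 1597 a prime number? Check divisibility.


Check divisors up to sqrt(1597) = 39.9625
No divisors found.
1597 is prime.

Yes, 1597 is prime


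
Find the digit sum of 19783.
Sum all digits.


1 + 9 + 7 + 8 + 3 = 28


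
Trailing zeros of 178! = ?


floor(178/5) = 35
floor(178/25) = 7
floor(178/125) = 1
Total = 43

43 trailing zeros


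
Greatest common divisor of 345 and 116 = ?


345 = 2 * 116 + 113
116 = 1 * 113 + 3
113 = 37 * 3 + 2
3 = 1 * 2 + 1
2 = 2 * 1 + 0
GCD = 1


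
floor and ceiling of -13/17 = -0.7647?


-13/17 = -0.7647
floor = -1
ceil = 0

floor = -1, ceil = 0


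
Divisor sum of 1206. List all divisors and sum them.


Divisors of 1206: 1, 2, 3, 6, 9, 18, 67, 134, 201, 402, 603, 1206
Sum = 1 + 2 + 3 + 6 + 9 + 18 + 67 + 134 + 201 + 402 + 603 + 1206 = 2652

σ(1206) = 2652


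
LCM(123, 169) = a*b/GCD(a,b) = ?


GCD(123, 169) = 1
LCM = 123*169/1 = 20787/1 = 20787

LCM = 20787


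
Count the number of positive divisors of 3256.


3256 = 2^3 × 11^1 × 37^1
d(3256) = (3+1) × (1+1) × (1+1) = 16

16 divisors


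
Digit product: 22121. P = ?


2 × 2 × 1 × 2 × 1 = 8


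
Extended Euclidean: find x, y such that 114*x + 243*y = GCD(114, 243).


Tabular extended Euclidean (each row: r = 114*s + 243*t):
r=114, s=1, t=0
r=243, s=0, t=1
q=0: r=114, s=1, t=0   [114*(1) + 243*(0) = 114]
q=2: r=15, s=-2, t=1   [114*(-2) + 243*(1) = 15]
q=7: r=9, s=15, t=-7   [114*(15) + 243*(-7) = 9]
q=1: r=6, s=-17, t=8   [114*(-17) + 243*(8) = 6]
q=1: r=3, s=32, t=-15   [114*(32) + 243*(-15) = 3]
q=2: r=0, s=-81, t=38   [114*(-81) + 243*(38) = 0]
GCD = 3; from the row with r=3: x=32, y=-15
Check: 114*(32) + 243*(-15) = 3648 - 3645 = 3

GCD = 3, x = 32, y = -15


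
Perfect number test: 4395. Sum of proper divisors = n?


Proper divisors of 4395: 1, 3, 5, 15, 293, 879, 1465
Sum = 1 + 3 + 5 + 15 + 293 + 879 + 1465 = 2661

No, 4395 is not perfect (2661 ≠ 4395)


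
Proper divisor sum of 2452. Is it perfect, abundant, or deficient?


Proper divisors: 1, 2, 4, 613, 1226
Sum = 1 + 2 + 4 + 613 + 1226 = 1846
1846 < 2452 → deficient

s(2452) = 1846 (deficient)


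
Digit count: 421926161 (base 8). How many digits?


421926161 in base 8 = 3111412421
Number of digits = 10

10 digits (base 8)


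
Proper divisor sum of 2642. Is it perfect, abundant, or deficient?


Proper divisors: 1, 2, 1321
Sum = 1 + 2 + 1321 = 1324
1324 < 2642 → deficient

s(2642) = 1324 (deficient)


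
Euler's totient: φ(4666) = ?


4666 = 2 × 2333
Prime factors: 2, 2333
φ(4666) = 4666 × (1-1/2) × (1-1/2333)
= 4666 × 1/2 × 2332/2333 = 2332

φ(4666) = 2332


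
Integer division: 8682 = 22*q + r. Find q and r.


8682 = 22 * 394 + 14
Check: 8668 + 14 = 8682

q = 394, r = 14


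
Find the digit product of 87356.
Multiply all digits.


8 × 7 × 3 × 5 × 6 = 5040


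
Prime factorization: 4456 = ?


4456 / 2 = 2228
2228 / 2 = 1114
1114 / 2 = 557
557 / 557 = 1
4456 = 2^3 × 557


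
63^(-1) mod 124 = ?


Use the extended Euclidean algorithm on (124, 63); each row r = 124*s + 63*t:
r=124, s=1, t=0
r=63, s=0, t=1
q=1: r=61, s=1, t=-1   [124*(1) + 63*(-1) = 61]
q=1: r=2, s=-1, t=2   [124*(-1) + 63*(2) = 2]
q=30: r=1, s=31, t=-61   [124*(31) + 63*(-61) = 1]
q=2: r=0, s=-63, t=124   [124*(-63) + 63*(124) = 0]
GCD = 1 with t = -61, so 63*(-61) ≡ 1 (mod 124)
Inverse = -61 mod 124 = 63
Check: 63 * 63 = 3969 ≡ 1 (mod 124)

63^(-1) ≡ 63 (mod 124)


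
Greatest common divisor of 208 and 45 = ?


208 = 4 * 45 + 28
45 = 1 * 28 + 17
28 = 1 * 17 + 11
17 = 1 * 11 + 6
11 = 1 * 6 + 5
6 = 1 * 5 + 1
5 = 5 * 1 + 0
GCD = 1


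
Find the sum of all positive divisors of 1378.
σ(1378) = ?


Divisors of 1378: 1, 2, 13, 26, 53, 106, 689, 1378
Sum = 1 + 2 + 13 + 26 + 53 + 106 + 689 + 1378 = 2268

σ(1378) = 2268


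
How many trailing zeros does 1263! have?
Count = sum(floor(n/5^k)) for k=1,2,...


floor(1263/5) = 252
floor(1263/25) = 50
floor(1263/125) = 10
floor(1263/625) = 2
Total = 314

314 trailing zeros


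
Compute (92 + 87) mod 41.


92 + 87 = 179
179 mod 41 = 15


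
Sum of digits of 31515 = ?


3 + 1 + 5 + 1 + 5 = 15


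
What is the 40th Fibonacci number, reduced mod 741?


F(k) mod 741 for k=1..40:
1, 1, 2, 3, 5, 8, 13, 21, 34, 55, 89, 144, 233, 377, 610, 246, 115, 361, 476, 96, 572, 668, 499, 426, 184, 610, 53, 663, 716, 638, 613, 510, 382, 151, 533, 684, 476, 419, 154, 573
F(40) mod 741 = 573


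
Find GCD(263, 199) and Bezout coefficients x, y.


Tabular extended Euclidean (each row: r = 263*s + 199*t):
r=263, s=1, t=0
r=199, s=0, t=1
q=1: r=64, s=1, t=-1   [263*(1) + 199*(-1) = 64]
q=3: r=7, s=-3, t=4   [263*(-3) + 199*(4) = 7]
q=9: r=1, s=28, t=-37   [263*(28) + 199*(-37) = 1]
q=7: r=0, s=-199, t=263   [263*(-199) + 199*(263) = 0]
GCD = 1; from the row with r=1: x=28, y=-37
Check: 263*(28) + 199*(-37) = 7364 - 7363 = 1

GCD = 1, x = 28, y = -37


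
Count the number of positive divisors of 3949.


3949 = 11^1 × 359^1
d(3949) = (1+1) × (1+1) = 4

4 divisors


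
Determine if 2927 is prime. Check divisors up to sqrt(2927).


Check divisors up to sqrt(2927) = 54.1018
No divisors found.
2927 is prime.

Yes, 2927 is prime


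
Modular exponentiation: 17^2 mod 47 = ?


17^1 mod 47 = 17
17^2 mod 47 = 7


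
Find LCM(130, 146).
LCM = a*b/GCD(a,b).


GCD(130, 146) = 2
LCM = 130*146/2 = 18980/2 = 9490

LCM = 9490


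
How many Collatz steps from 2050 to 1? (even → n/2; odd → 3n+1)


2050 → 1025 → 3076 → 1538 → 769 → 2308 → 1154 → 577 → 1732 → 866 → 433 → 1300 → 650 → 325 → 976 → 488 → 244 → 122 → 61 → 184 → 92 → 46 → 23 → 70 → 35 → 106 → 53 → 160 → 80 → 40 → 20 → 10 → 5 → 16 → 8 → 4 → 2 → 1
Total steps = 37

37 steps


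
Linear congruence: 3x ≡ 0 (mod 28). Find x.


GCD(3, 28) = 1, unique solution
a^(-1) mod 28 = 19
x = 19 * 0 mod 28 = 0

x ≡ 0 (mod 28)


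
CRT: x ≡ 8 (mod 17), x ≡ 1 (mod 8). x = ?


M = 17*8 = 136
M1 = M/17 = 8, M2 = M/8 = 17
M1^(-1) mod 17 = 15, M2^(-1) mod 8 = 1
x = 8*8*15 + 1*17*1 = 977
977 mod 136 = 25
Check: 25 mod 17 = 8 ✓, 25 mod 8 = 1 ✓

x ≡ 25 (mod 136)


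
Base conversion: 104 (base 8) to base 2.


104 (base 8) = 68 (decimal)
68 (decimal) = 1000100 (base 2)


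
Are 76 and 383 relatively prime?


Euclidean algorithm:
383 = 5 * 76 + 3
76 = 25 * 3 + 1
3 = 3 * 1 + 0
GCD(76, 383) = 1

Yes, coprime (GCD = 1)


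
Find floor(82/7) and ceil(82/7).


82/7 = 11.7143
floor = 11
ceil = 12

floor = 11, ceil = 12


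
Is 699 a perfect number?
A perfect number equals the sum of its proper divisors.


Proper divisors of 699: 1, 3, 233
Sum = 1 + 3 + 233 = 237

No, 699 is not perfect (237 ≠ 699)
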